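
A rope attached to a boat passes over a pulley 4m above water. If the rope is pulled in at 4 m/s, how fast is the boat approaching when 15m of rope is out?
60√209/209 ≈ 4.15 m/s

rope² = x² + 4²
x = √(15² - 4²) = √209
dx/dt = (rope/x) · d(rope)/dt = (15/√209) · (-4) = -60√209/209 m/s
The boat approaches at 60√209/209 ≈ 4.15 m/s.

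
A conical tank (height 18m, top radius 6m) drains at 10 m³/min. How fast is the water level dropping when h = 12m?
5/(8π) ≈ 0.1989 m/min

r/h = 6/18, so r = (1/3)h
V = (1/3)πr²h = (1/3)π((1/3)h)²h = (1/27)πh³
dV/dh = (1/9)πh²
dh/dt = (dV/dt)/(dV/dh) = -10/((1/9)π·12²) = -5/(8π) m/min
The level is dropping at 5/(8π) ≈ 0.1989 m/min.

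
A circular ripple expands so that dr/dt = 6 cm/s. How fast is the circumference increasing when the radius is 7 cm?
12π cm/s

C = 2πr
dC/dt = 2π · dr/dt = 2π · 6 = 12π cm/s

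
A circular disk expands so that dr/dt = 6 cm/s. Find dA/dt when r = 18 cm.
216π cm²/s

A = πr²
dA/dt = 2πr · dr/dt = 2π(18)(6) = 216π cm²/s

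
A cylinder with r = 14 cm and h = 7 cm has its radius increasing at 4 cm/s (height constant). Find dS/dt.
280π cm²/s

S = 2πrh + 2πr² (lateral + bases)
dS/dt = (2πh + 4πr)·dr/dt = (2π·7 + 4π·14)·4
= 280π cm²/s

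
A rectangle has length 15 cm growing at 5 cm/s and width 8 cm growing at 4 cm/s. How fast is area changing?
100 cm²/s

A = lw
dA/dt = w·dl/dt + l·dw/dt = 8·5 + 15·4 = 100 cm²/s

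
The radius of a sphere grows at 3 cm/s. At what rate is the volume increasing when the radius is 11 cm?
1452π cm³/s

V = (4/3)πr³
dV/dt = dV/dr · dr/dt = 4πr² · 3
At r = 11: dV/dt = 1452π cm³/s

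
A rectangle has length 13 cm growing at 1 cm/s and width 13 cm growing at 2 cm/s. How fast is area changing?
39 cm²/s

A = lw
dA/dt = w·dl/dt + l·dw/dt = 13·1 + 13·2 = 39 cm²/s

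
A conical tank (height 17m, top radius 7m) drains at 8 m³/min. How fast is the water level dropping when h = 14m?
578/(2401π) ≈ 0.07663 m/min

r/h = 7/17, so r = (7/17)h
V = (1/3)πr²h = (1/3)π((7/17)h)²h = (49/867)πh³
dV/dh = (49/289)πh²
dh/dt = (dV/dt)/(dV/dh) = -8/((49/289)π·14²) = -578/(2401π) m/min
The level is dropping at 578/(2401π) ≈ 0.07663 m/min.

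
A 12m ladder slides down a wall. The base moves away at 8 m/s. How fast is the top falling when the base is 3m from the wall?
8√15/15 ≈ 2.066 m/s

x² + y² = 12²
2x·dx/dt + 2y·dy/dt = 0
dy/dt = -x/y · dx/dt = -3/(3√15) · 8 = -8√15/15 m/s
The top is descending at 8√15/15 ≈ 2.066 m/s.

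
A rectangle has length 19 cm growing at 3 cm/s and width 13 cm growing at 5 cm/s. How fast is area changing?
134 cm²/s

A = lw
dA/dt = w·dl/dt + l·dw/dt = 13·3 + 19·5 = 134 cm²/s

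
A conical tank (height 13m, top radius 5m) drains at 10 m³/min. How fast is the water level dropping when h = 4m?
169/(40π) ≈ 1.345 m/min

r/h = 5/13, so r = (5/13)h
V = (1/3)πr²h = (1/3)π((5/13)h)²h = (25/507)πh³
dV/dh = (25/169)πh²
dh/dt = (dV/dt)/(dV/dh) = -10/((25/169)π·4²) = -169/(40π) m/min
The level is dropping at 169/(40π) ≈ 1.345 m/min.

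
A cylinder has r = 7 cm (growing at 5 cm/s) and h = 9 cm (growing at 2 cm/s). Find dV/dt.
728π cm³/s

V = πr²h
dV/dt = 2πrh·dr/dt + πr²·dh/dt
= 2π(7)(9)(5) + π(7)²(2)
= 728π cm³/s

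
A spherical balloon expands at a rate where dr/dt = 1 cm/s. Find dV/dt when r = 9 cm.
324π cm³/s

V = (4/3)πr³
dV/dt = dV/dr · dr/dt = 4πr² · 1
At r = 9: dV/dt = 324π cm³/s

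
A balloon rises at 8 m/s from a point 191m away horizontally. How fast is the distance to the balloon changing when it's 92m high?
736√44945/44945 ≈ 3.472 m/s

z² = 191² + y²
z = √(191² + 92²) = √44945
dz/dt = y/z · dy/dt = 92/√44945 · 8 = 736√44945/44945 ≈ 3.472 m/s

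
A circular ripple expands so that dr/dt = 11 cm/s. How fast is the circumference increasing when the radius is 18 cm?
22π cm/s

C = 2πr
dC/dt = 2π · dr/dt = 2π · 11 = 22π cm/s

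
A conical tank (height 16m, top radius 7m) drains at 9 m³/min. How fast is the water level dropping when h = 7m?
2304/(2401π) ≈ 0.3055 m/min

r/h = 7/16, so r = (7/16)h
V = (1/3)πr²h = (1/3)π((7/16)h)²h = (49/768)πh³
dV/dh = (49/256)πh²
dh/dt = (dV/dt)/(dV/dh) = -9/((49/256)π·7²) = -2304/(2401π) m/min
The level is dropping at 2304/(2401π) ≈ 0.3055 m/min.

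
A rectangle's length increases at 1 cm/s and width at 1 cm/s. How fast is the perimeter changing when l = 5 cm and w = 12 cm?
4 cm/s

P = 2(l + w)
dP/dt = 2(dl/dt + dw/dt) = 2(1 + 1) = 4 cm/s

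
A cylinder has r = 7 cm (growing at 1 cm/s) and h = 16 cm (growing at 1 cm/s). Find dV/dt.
273π cm³/s

V = πr²h
dV/dt = 2πrh·dr/dt + πr²·dh/dt
= 2π(7)(16)(1) + π(7)²(1)
= 273π cm³/s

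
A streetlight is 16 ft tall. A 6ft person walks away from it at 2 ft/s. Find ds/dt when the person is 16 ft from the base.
6/5 ft/s

By similar triangles: 16/(x+s) = 6/s
Solving: s = 6x/10
ds/dt = 6/10 · dx/dt = 3/5 · 2 = 6/5 ft/s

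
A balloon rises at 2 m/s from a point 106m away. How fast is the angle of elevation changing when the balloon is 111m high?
0.008999 rad/s

tan(θ) = y/106
sec²(θ) · dθ/dt = (1/106) · dy/dt
dθ/dt = cos²(θ)/106 · 2 = 106/(106² + 111²) · 2
dθ/dt = 0.008999 rad/s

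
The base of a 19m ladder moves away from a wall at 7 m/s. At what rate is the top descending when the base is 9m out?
9√70/20 ≈ 3.765 m/s

x² + y² = 19²
2x·dx/dt + 2y·dy/dt = 0
dy/dt = -x/y · dx/dt = -9/(2√70) · 7 = -9√70/20 m/s
The top is descending at 9√70/20 ≈ 3.765 m/s.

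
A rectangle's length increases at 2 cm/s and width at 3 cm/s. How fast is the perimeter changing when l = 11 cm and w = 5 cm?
10 cm/s

P = 2(l + w)
dP/dt = 2(dl/dt + dw/dt) = 2(2 + 3) = 10 cm/s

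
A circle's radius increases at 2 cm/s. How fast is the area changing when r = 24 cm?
96π cm²/s

A = πr²
dA/dt = 2πr · dr/dt = 2π(24)(2) = 96π cm²/s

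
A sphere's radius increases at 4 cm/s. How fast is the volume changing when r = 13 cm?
2704π cm³/s

V = (4/3)πr³
dV/dt = dV/dr · dr/dt = 4πr² · 4
At r = 13: dV/dt = 2704π cm³/s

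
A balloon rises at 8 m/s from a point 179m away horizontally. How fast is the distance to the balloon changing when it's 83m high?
332√38930/19465 ≈ 3.365 m/s

z² = 179² + y²
z = √(179² + 83²) = √38930
dz/dt = y/z · dy/dt = 83/√38930 · 8 = 332√38930/19465 ≈ 3.365 m/s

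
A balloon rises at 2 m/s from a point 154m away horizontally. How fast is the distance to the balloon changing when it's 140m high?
20√221/221 ≈ 1.345 m/s

z² = 154² + y²
z = √(154² + 140²) = 14√221
dz/dt = y/z · dy/dt = 140/(14√221) · 2 = 20√221/221 ≈ 1.345 m/s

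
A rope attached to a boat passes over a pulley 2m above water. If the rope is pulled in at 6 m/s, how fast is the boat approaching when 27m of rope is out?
162√29/145 ≈ 6.017 m/s

rope² = x² + 2²
x = √(27² - 2²) = 5√29
dx/dt = (rope/x) · d(rope)/dt = (27/(5√29)) · (-6) = -162√29/145 m/s
The boat approaches at 162√29/145 ≈ 6.017 m/s.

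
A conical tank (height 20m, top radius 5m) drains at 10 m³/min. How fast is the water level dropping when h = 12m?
10/(9π) ≈ 0.3537 m/min

r/h = 5/20, so r = (1/4)h
V = (1/3)πr²h = (1/3)π((1/4)h)²h = (1/48)πh³
dV/dh = (1/16)πh²
dh/dt = (dV/dt)/(dV/dh) = -10/((1/16)π·12²) = -10/(9π) m/min
The level is dropping at 10/(9π) ≈ 0.3537 m/min.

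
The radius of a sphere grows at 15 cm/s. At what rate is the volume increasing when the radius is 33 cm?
65340π cm³/s

V = (4/3)πr³
dV/dt = dV/dr · dr/dt = 4πr² · 15
At r = 33: dV/dt = 65340π cm³/s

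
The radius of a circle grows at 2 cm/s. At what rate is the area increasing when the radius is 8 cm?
32π cm²/s

A = πr²
dA/dt = 2πr · dr/dt = 2π(8)(2) = 32π cm²/s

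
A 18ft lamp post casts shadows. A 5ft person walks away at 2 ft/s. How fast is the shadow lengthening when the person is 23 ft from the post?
10/13 ft/s

By similar triangles: 18/(x+s) = 5/s
Solving: s = 5x/13
ds/dt = 5/13 · dx/dt = 5/13 · 2 = 10/13 ft/s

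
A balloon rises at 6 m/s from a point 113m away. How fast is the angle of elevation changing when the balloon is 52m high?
0.043818 rad/s

tan(θ) = y/113
sec²(θ) · dθ/dt = (1/113) · dy/dt
dθ/dt = cos²(θ)/113 · 6 = 113/(113² + 52²) · 6
dθ/dt = 0.043818 rad/s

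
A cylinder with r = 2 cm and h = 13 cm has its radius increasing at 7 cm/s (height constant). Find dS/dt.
238π cm²/s

S = 2πrh + 2πr² (lateral + bases)
dS/dt = (2πh + 4πr)·dr/dt = (2π·13 + 4π·2)·7
= 238π cm²/s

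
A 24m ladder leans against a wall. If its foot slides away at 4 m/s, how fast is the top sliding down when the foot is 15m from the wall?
20√39/39 ≈ 3.203 m/s

x² + y² = 24²
2x·dx/dt + 2y·dy/dt = 0
dy/dt = -x/y · dx/dt = -15/(3√39) · 4 = -20√39/39 m/s
The top is descending at 20√39/39 ≈ 3.203 m/s.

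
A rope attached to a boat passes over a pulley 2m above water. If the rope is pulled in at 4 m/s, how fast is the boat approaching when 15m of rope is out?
60√221/221 ≈ 4.036 m/s

rope² = x² + 2²
x = √(15² - 2²) = √221
dx/dt = (rope/x) · d(rope)/dt = (15/√221) · (-4) = -60√221/221 m/s
The boat approaches at 60√221/221 ≈ 4.036 m/s.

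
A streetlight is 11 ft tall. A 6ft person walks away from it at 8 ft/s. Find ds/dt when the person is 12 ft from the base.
48/5 ft/s

By similar triangles: 11/(x+s) = 6/s
Solving: s = 6x/5
ds/dt = 6/5 · dx/dt = 6/5 · 8 = 48/5 ft/s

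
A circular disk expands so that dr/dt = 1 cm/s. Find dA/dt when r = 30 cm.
60π cm²/s

A = πr²
dA/dt = 2πr · dr/dt = 2π(30)(1) = 60π cm²/s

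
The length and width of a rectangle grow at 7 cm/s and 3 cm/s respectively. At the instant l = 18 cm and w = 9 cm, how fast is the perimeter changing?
20 cm/s

P = 2(l + w)
dP/dt = 2(dl/dt + dw/dt) = 2(7 + 3) = 20 cm/s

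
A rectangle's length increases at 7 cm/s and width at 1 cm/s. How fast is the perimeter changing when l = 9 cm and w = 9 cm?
16 cm/s

P = 2(l + w)
dP/dt = 2(dl/dt + dw/dt) = 2(7 + 1) = 16 cm/s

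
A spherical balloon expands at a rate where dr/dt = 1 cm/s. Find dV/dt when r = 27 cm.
2916π cm³/s

V = (4/3)πr³
dV/dt = dV/dr · dr/dt = 4πr² · 1
At r = 27: dV/dt = 2916π cm³/s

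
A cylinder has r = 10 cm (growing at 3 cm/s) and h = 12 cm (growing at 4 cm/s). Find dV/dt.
1120π cm³/s

V = πr²h
dV/dt = 2πrh·dr/dt + πr²·dh/dt
= 2π(10)(12)(3) + π(10)²(4)
= 1120π cm³/s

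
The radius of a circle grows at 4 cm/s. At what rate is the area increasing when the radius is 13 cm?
104π cm²/s

A = πr²
dA/dt = 2πr · dr/dt = 2π(13)(4) = 104π cm²/s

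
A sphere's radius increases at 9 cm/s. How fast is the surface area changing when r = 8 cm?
576π cm²/s

S = 4πr²
dS/dt = dS/dr · dr/dt = 8πr · 9
At r = 8: dS/dt = 576π cm²/s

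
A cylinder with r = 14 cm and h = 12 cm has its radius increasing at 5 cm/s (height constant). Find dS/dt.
400π cm²/s

S = 2πrh + 2πr² (lateral + bases)
dS/dt = (2πh + 4πr)·dr/dt = (2π·12 + 4π·14)·5
= 400π cm²/s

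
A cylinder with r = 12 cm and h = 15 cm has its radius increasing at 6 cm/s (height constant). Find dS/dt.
468π cm²/s

S = 2πrh + 2πr² (lateral + bases)
dS/dt = (2πh + 4πr)·dr/dt = (2π·15 + 4π·12)·6
= 468π cm²/s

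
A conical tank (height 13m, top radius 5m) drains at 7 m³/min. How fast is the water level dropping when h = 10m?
1183/(2500π) ≈ 0.1506 m/min

r/h = 5/13, so r = (5/13)h
V = (1/3)πr²h = (1/3)π((5/13)h)²h = (25/507)πh³
dV/dh = (25/169)πh²
dh/dt = (dV/dt)/(dV/dh) = -7/((25/169)π·10²) = -1183/(2500π) m/min
The level is dropping at 1183/(2500π) ≈ 0.1506 m/min.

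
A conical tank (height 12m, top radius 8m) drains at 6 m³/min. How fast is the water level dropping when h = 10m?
27/(200π) ≈ 0.04297 m/min

r/h = 8/12, so r = (2/3)h
V = (1/3)πr²h = (1/3)π((2/3)h)²h = (4/27)πh³
dV/dh = (4/9)πh²
dh/dt = (dV/dt)/(dV/dh) = -6/((4/9)π·10²) = -27/(200π) m/min
The level is dropping at 27/(200π) ≈ 0.04297 m/min.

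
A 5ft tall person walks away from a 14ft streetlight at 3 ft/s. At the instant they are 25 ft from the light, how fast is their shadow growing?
5/3 ft/s

By similar triangles: 14/(x+s) = 5/s
Solving: s = 5x/9
ds/dt = 5/9 · dx/dt = 5/9 · 3 = 5/3 ft/s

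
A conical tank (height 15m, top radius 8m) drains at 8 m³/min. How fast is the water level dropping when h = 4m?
225/(128π) ≈ 0.5595 m/min

r/h = 8/15, so r = (8/15)h
V = (1/3)πr²h = (1/3)π((8/15)h)²h = (64/675)πh³
dV/dh = (64/225)πh²
dh/dt = (dV/dt)/(dV/dh) = -8/((64/225)π·4²) = -225/(128π) m/min
The level is dropping at 225/(128π) ≈ 0.5595 m/min.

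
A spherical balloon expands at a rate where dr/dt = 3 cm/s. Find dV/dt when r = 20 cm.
4800π cm³/s

V = (4/3)πr³
dV/dt = dV/dr · dr/dt = 4πr² · 3
At r = 20: dV/dt = 4800π cm³/s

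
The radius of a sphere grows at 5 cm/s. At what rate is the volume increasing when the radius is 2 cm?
80π cm³/s

V = (4/3)πr³
dV/dt = dV/dr · dr/dt = 4πr² · 5
At r = 2: dV/dt = 80π cm³/s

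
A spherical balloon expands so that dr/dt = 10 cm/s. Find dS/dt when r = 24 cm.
1920π cm²/s

S = 4πr²
dS/dt = dS/dr · dr/dt = 8πr · 10
At r = 24: dS/dt = 1920π cm²/s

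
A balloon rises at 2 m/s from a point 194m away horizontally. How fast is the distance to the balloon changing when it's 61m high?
122√41357/41357 ≈ 0.5999 m/s

z² = 194² + y²
z = √(194² + 61²) = √41357
dz/dt = y/z · dy/dt = 61/√41357 · 2 = 122√41357/41357 ≈ 0.5999 m/s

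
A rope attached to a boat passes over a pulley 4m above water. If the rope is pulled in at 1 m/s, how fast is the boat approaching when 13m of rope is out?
13√17/51 ≈ 1.051 m/s

rope² = x² + 4²
x = √(13² - 4²) = 3√17
dx/dt = (rope/x) · d(rope)/dt = (13/(3√17)) · (-1) = -13√17/51 m/s
The boat approaches at 13√17/51 ≈ 1.051 m/s.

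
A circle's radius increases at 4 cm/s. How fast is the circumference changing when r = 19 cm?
8π cm/s

C = 2πr
dC/dt = 2π · dr/dt = 2π · 4 = 8π cm/s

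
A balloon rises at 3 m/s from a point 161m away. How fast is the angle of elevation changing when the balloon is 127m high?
0.011486 rad/s

tan(θ) = y/161
sec²(θ) · dθ/dt = (1/161) · dy/dt
dθ/dt = cos²(θ)/161 · 3 = 161/(161² + 127²) · 3
dθ/dt = 0.011486 rad/s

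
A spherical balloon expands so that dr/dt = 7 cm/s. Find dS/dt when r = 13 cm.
728π cm²/s

S = 4πr²
dS/dt = dS/dr · dr/dt = 8πr · 7
At r = 13: dS/dt = 728π cm²/s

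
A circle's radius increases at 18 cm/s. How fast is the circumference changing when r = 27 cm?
36π cm/s

C = 2πr
dC/dt = 2π · dr/dt = 2π · 18 = 36π cm/s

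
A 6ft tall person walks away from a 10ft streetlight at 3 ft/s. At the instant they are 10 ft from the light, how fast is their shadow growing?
9/2 ft/s

By similar triangles: 10/(x+s) = 6/s
Solving: s = 6x/4
ds/dt = 6/4 · dx/dt = 3/2 · 3 = 9/2 ft/s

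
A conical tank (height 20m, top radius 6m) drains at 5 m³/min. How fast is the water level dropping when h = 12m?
125/(324π) ≈ 0.1228 m/min

r/h = 6/20, so r = (3/10)h
V = (1/3)πr²h = (1/3)π((3/10)h)²h = (3/100)πh³
dV/dh = (9/100)πh²
dh/dt = (dV/dt)/(dV/dh) = -5/((9/100)π·12²) = -125/(324π) m/min
The level is dropping at 125/(324π) ≈ 0.1228 m/min.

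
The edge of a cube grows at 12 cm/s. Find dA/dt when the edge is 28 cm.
4032 cm²/s

A = 6s²
dA/dt = 12s · ds/dt = 12·28·12 = 4032 cm²/s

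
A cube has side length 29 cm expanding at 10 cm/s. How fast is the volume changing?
25230 cm³/s

V = s³
dV/dt = 3s² · ds/dt = 3·29²·10 = 25230 cm³/s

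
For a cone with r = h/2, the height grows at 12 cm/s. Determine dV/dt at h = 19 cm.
1083π cm³/s

V = (1/3)π(h/2)²h = πh³/12
dV/dt = πh²/4 · 12
At h = 19: dV/dt = 1083π cm³/s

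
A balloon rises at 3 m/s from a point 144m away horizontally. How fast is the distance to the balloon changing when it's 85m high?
255√27961/27961 ≈ 1.525 m/s

z² = 144² + y²
z = √(144² + 85²) = √27961
dz/dt = y/z · dy/dt = 85/√27961 · 3 = 255√27961/27961 ≈ 1.525 m/s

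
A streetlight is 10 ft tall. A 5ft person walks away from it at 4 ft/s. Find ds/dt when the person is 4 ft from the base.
4 ft/s

By similar triangles: 10/(x+s) = 5/s
Solving: s = 5x/5
ds/dt = 5/5 · dx/dt = 1 · 4 = 4 ft/s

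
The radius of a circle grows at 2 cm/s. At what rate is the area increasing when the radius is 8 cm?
32π cm²/s

A = πr²
dA/dt = 2πr · dr/dt = 2π(8)(2) = 32π cm²/s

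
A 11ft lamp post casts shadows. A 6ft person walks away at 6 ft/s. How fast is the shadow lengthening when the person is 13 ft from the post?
36/5 ft/s

By similar triangles: 11/(x+s) = 6/s
Solving: s = 6x/5
ds/dt = 6/5 · dx/dt = 6/5 · 6 = 36/5 ft/s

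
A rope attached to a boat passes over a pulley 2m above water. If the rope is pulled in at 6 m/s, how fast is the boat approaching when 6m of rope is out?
9√2/2 ≈ 6.364 m/s

rope² = x² + 2²
x = √(6² - 2²) = 4√2
dx/dt = (rope/x) · d(rope)/dt = (6/(4√2)) · (-6) = -9√2/2 m/s
The boat approaches at 9√2/2 ≈ 6.364 m/s.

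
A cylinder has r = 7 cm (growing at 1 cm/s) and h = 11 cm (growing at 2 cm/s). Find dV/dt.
252π cm³/s

V = πr²h
dV/dt = 2πrh·dr/dt + πr²·dh/dt
= 2π(7)(11)(1) + π(7)²(2)
= 252π cm³/s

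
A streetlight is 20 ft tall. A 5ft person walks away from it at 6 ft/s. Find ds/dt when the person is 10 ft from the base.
2 ft/s

By similar triangles: 20/(x+s) = 5/s
Solving: s = 5x/15
ds/dt = 5/15 · dx/dt = 1/3 · 6 = 2 ft/s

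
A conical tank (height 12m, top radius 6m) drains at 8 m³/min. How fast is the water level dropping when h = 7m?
32/(49π) ≈ 0.2079 m/min

r/h = 6/12, so r = (1/2)h
V = (1/3)πr²h = (1/3)π((1/2)h)²h = (1/12)πh³
dV/dh = (1/4)πh²
dh/dt = (dV/dt)/(dV/dh) = -8/((1/4)π·7²) = -32/(49π) m/min
The level is dropping at 32/(49π) ≈ 0.2079 m/min.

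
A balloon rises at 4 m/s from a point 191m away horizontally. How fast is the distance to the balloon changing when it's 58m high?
232√39845/39845 ≈ 1.162 m/s

z² = 191² + y²
z = √(191² + 58²) = √39845
dz/dt = y/z · dy/dt = 58/√39845 · 4 = 232√39845/39845 ≈ 1.162 m/s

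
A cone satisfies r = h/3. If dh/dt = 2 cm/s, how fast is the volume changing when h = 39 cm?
338π cm³/s

V = (1/3)π(h/3)²h = πh³/27
dV/dt = πh²/9 · 2
At h = 39: dV/dt = 338π cm³/s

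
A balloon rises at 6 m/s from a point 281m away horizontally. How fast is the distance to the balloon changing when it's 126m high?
756√94837/94837 ≈ 2.455 m/s

z² = 281² + y²
z = √(281² + 126²) = √94837
dz/dt = y/z · dy/dt = 126/√94837 · 6 = 756√94837/94837 ≈ 2.455 m/s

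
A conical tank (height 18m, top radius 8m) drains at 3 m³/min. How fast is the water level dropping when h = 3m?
27/(16π) ≈ 0.5371 m/min

r/h = 8/18, so r = (4/9)h
V = (1/3)πr²h = (1/3)π((4/9)h)²h = (16/243)πh³
dV/dh = (16/81)πh²
dh/dt = (dV/dt)/(dV/dh) = -3/((16/81)π·3²) = -27/(16π) m/min
The level is dropping at 27/(16π) ≈ 0.5371 m/min.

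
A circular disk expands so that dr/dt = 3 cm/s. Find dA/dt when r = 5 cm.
30π cm²/s

A = πr²
dA/dt = 2πr · dr/dt = 2π(5)(3) = 30π cm²/s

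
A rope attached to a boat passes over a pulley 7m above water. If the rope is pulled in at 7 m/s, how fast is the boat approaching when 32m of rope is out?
224√39/195 ≈ 7.174 m/s

rope² = x² + 7²
x = √(32² - 7²) = 5√39
dx/dt = (rope/x) · d(rope)/dt = (32/(5√39)) · (-7) = -224√39/195 m/s
The boat approaches at 224√39/195 ≈ 7.174 m/s.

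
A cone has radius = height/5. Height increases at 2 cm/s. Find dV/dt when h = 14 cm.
392π/25 cm³/s

V = (1/3)π(h/5)²h = πh³/75
dV/dt = πh²/25 · 2
At h = 14: dV/dt = 392π/25 cm³/s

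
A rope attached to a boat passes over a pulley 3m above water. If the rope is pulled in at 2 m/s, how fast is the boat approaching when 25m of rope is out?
25√154/154 ≈ 2.015 m/s

rope² = x² + 3²
x = √(25² - 3²) = 2√154
dx/dt = (rope/x) · d(rope)/dt = (25/(2√154)) · (-2) = -25√154/154 m/s
The boat approaches at 25√154/154 ≈ 2.015 m/s.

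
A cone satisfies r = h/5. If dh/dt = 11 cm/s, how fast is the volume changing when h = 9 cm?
891π/25 cm³/s

V = (1/3)π(h/5)²h = πh³/75
dV/dt = πh²/25 · 11
At h = 9: dV/dt = 891π/25 cm³/s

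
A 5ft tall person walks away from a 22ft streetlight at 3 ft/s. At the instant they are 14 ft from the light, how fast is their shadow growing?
15/17 ft/s

By similar triangles: 22/(x+s) = 5/s
Solving: s = 5x/17
ds/dt = 5/17 · dx/dt = 5/17 · 3 = 15/17 ft/s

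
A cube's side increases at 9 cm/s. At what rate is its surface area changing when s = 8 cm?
864 cm²/s

A = 6s²
dA/dt = 12s · ds/dt = 12·8·9 = 864 cm²/s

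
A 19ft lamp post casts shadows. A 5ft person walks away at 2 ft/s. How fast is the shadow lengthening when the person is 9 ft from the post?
5/7 ft/s

By similar triangles: 19/(x+s) = 5/s
Solving: s = 5x/14
ds/dt = 5/14 · dx/dt = 5/14 · 2 = 5/7 ft/s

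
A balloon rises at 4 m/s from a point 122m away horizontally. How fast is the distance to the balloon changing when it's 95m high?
380√23909/23909 ≈ 2.458 m/s

z² = 122² + y²
z = √(122² + 95²) = √23909
dz/dt = y/z · dy/dt = 95/√23909 · 4 = 380√23909/23909 ≈ 2.458 m/s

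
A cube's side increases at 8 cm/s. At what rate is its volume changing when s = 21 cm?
10584 cm³/s

V = s³
dV/dt = 3s² · ds/dt = 3·21²·8 = 10584 cm³/s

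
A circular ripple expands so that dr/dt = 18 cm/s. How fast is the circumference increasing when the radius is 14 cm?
36π cm/s

C = 2πr
dC/dt = 2π · dr/dt = 2π · 18 = 36π cm/s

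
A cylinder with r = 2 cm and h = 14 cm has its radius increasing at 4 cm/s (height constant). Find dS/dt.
144π cm²/s

S = 2πrh + 2πr² (lateral + bases)
dS/dt = (2πh + 4πr)·dr/dt = (2π·14 + 4π·2)·4
= 144π cm²/s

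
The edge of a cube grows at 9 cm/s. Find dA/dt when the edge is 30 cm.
3240 cm²/s

A = 6s²
dA/dt = 12s · ds/dt = 12·30·9 = 3240 cm²/s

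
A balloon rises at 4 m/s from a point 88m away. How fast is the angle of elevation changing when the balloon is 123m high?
0.015389 rad/s

tan(θ) = y/88
sec²(θ) · dθ/dt = (1/88) · dy/dt
dθ/dt = cos²(θ)/88 · 4 = 88/(88² + 123²) · 4
dθ/dt = 0.015389 rad/s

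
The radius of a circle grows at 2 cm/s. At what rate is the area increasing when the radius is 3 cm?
12π cm²/s

A = πr²
dA/dt = 2πr · dr/dt = 2π(3)(2) = 12π cm²/s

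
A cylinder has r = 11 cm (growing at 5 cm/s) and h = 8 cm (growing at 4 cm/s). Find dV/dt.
1364π cm³/s

V = πr²h
dV/dt = 2πrh·dr/dt + πr²·dh/dt
= 2π(11)(8)(5) + π(11)²(4)
= 1364π cm³/s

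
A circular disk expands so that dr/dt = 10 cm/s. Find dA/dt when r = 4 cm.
80π cm²/s

A = πr²
dA/dt = 2πr · dr/dt = 2π(4)(10) = 80π cm²/s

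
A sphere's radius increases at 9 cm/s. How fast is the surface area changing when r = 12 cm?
864π cm²/s

S = 4πr²
dS/dt = dS/dr · dr/dt = 8πr · 9
At r = 12: dS/dt = 864π cm²/s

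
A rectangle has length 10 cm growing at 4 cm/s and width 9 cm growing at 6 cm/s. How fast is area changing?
96 cm²/s

A = lw
dA/dt = w·dl/dt + l·dw/dt = 9·4 + 10·6 = 96 cm²/s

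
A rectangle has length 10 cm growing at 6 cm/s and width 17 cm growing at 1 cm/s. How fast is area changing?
112 cm²/s

A = lw
dA/dt = w·dl/dt + l·dw/dt = 17·6 + 10·1 = 112 cm²/s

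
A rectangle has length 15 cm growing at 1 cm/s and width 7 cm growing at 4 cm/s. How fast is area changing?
67 cm²/s

A = lw
dA/dt = w·dl/dt + l·dw/dt = 7·1 + 15·4 = 67 cm²/s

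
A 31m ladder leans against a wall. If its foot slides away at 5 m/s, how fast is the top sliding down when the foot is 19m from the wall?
19√6/12 ≈ 3.878 m/s

x² + y² = 31²
2x·dx/dt + 2y·dy/dt = 0
dy/dt = -x/y · dx/dt = -19/(10√6) · 5 = -19√6/12 m/s
The top is descending at 19√6/12 ≈ 3.878 m/s.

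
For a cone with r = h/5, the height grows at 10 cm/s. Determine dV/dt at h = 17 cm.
578π/5 cm³/s

V = (1/3)π(h/5)²h = πh³/75
dV/dt = πh²/25 · 10
At h = 17: dV/dt = 578π/5 cm³/s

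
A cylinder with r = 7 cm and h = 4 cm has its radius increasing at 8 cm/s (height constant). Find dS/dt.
288π cm²/s

S = 2πrh + 2πr² (lateral + bases)
dS/dt = (2πh + 4πr)·dr/dt = (2π·4 + 4π·7)·8
= 288π cm²/s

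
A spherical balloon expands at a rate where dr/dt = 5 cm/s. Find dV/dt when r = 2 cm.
80π cm³/s

V = (4/3)πr³
dV/dt = dV/dr · dr/dt = 4πr² · 5
At r = 2: dV/dt = 80π cm³/s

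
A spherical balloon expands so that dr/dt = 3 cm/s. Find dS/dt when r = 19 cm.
456π cm²/s

S = 4πr²
dS/dt = dS/dr · dr/dt = 8πr · 3
At r = 19: dS/dt = 456π cm²/s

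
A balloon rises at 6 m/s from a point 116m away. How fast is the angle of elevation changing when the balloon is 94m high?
0.031222 rad/s

tan(θ) = y/116
sec²(θ) · dθ/dt = (1/116) · dy/dt
dθ/dt = cos²(θ)/116 · 6 = 116/(116² + 94²) · 6
dθ/dt = 0.031222 rad/s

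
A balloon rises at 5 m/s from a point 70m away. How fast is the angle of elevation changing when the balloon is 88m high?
0.027681 rad/s

tan(θ) = y/70
sec²(θ) · dθ/dt = (1/70) · dy/dt
dθ/dt = cos²(θ)/70 · 5 = 70/(70² + 88²) · 5
dθ/dt = 0.027681 rad/s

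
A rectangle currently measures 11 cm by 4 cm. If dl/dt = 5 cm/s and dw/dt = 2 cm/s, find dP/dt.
14 cm/s

P = 2(l + w)
dP/dt = 2(dl/dt + dw/dt) = 2(5 + 2) = 14 cm/s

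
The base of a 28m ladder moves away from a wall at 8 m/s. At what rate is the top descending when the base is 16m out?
32√33/33 ≈ 5.57 m/s

x² + y² = 28²
2x·dx/dt + 2y·dy/dt = 0
dy/dt = -x/y · dx/dt = -16/(4√33) · 8 = -32√33/33 m/s
The top is descending at 32√33/33 ≈ 5.57 m/s.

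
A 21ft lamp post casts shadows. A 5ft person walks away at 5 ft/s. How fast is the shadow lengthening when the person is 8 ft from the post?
25/16 ft/s

By similar triangles: 21/(x+s) = 5/s
Solving: s = 5x/16
ds/dt = 5/16 · dx/dt = 5/16 · 5 = 25/16 ft/s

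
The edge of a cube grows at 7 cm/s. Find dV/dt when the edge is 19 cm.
7581 cm³/s

V = s³
dV/dt = 3s² · ds/dt = 3·19²·7 = 7581 cm³/s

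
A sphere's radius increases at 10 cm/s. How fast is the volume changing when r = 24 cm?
23040π cm³/s

V = (4/3)πr³
dV/dt = dV/dr · dr/dt = 4πr² · 10
At r = 24: dV/dt = 23040π cm³/s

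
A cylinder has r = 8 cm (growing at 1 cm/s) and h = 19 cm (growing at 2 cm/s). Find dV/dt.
432π cm³/s

V = πr²h
dV/dt = 2πrh·dr/dt + πr²·dh/dt
= 2π(8)(19)(1) + π(8)²(2)
= 432π cm³/s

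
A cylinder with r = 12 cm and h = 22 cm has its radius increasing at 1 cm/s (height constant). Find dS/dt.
92π cm²/s

S = 2πrh + 2πr² (lateral + bases)
dS/dt = (2πh + 4πr)·dr/dt = (2π·22 + 4π·12)·1
= 92π cm²/s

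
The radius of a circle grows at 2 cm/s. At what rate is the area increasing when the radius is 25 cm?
100π cm²/s

A = πr²
dA/dt = 2πr · dr/dt = 2π(25)(2) = 100π cm²/s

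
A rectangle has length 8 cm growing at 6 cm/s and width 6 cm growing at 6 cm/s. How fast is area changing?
84 cm²/s

A = lw
dA/dt = w·dl/dt + l·dw/dt = 6·6 + 8·6 = 84 cm²/s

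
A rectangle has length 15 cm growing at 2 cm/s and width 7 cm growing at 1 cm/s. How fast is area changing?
29 cm²/s

A = lw
dA/dt = w·dl/dt + l·dw/dt = 7·2 + 15·1 = 29 cm²/s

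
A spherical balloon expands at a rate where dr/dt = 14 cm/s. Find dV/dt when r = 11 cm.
6776π cm³/s

V = (4/3)πr³
dV/dt = dV/dr · dr/dt = 4πr² · 14
At r = 11: dV/dt = 6776π cm³/s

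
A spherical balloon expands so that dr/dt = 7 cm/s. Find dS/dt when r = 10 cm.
560π cm²/s

S = 4πr²
dS/dt = dS/dr · dr/dt = 8πr · 7
At r = 10: dS/dt = 560π cm²/s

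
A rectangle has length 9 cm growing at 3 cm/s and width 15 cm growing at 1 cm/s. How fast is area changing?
54 cm²/s

A = lw
dA/dt = w·dl/dt + l·dw/dt = 15·3 + 9·1 = 54 cm²/s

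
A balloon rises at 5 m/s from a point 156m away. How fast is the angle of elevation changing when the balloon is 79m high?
0.025509 rad/s

tan(θ) = y/156
sec²(θ) · dθ/dt = (1/156) · dy/dt
dθ/dt = cos²(θ)/156 · 5 = 156/(156² + 79²) · 5
dθ/dt = 0.025509 rad/s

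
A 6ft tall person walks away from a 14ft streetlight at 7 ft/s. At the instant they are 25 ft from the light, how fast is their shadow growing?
21/4 ft/s

By similar triangles: 14/(x+s) = 6/s
Solving: s = 6x/8
ds/dt = 6/8 · dx/dt = 3/4 · 7 = 21/4 ft/s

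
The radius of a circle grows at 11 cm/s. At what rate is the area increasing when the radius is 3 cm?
66π cm²/s

A = πr²
dA/dt = 2πr · dr/dt = 2π(3)(11) = 66π cm²/s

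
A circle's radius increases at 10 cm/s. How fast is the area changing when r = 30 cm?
600π cm²/s

A = πr²
dA/dt = 2πr · dr/dt = 2π(30)(10) = 600π cm²/s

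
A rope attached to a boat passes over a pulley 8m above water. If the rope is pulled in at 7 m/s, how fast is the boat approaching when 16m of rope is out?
14√3/3 ≈ 8.083 m/s

rope² = x² + 8²
x = √(16² - 8²) = 8√3
dx/dt = (rope/x) · d(rope)/dt = (16/(8√3)) · (-7) = -14√3/3 m/s
The boat approaches at 14√3/3 ≈ 8.083 m/s.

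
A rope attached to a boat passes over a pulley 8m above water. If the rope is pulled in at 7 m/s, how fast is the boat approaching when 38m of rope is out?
133√345/345 ≈ 7.16 m/s

rope² = x² + 8²
x = √(38² - 8²) = 2√345
dx/dt = (rope/x) · d(rope)/dt = (38/(2√345)) · (-7) = -133√345/345 m/s
The boat approaches at 133√345/345 ≈ 7.16 m/s.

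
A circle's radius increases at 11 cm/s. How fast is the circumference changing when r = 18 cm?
22π cm/s

C = 2πr
dC/dt = 2π · dr/dt = 2π · 11 = 22π cm/s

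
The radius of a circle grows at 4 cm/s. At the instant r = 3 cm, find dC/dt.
8π cm/s

C = 2πr
dC/dt = 2π · dr/dt = 2π · 4 = 8π cm/s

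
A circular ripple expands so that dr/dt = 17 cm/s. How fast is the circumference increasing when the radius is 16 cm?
34π cm/s

C = 2πr
dC/dt = 2π · dr/dt = 2π · 17 = 34π cm/s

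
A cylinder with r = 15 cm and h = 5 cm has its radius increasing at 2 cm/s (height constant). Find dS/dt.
140π cm²/s

S = 2πrh + 2πr² (lateral + bases)
dS/dt = (2πh + 4πr)·dr/dt = (2π·5 + 4π·15)·2
= 140π cm²/s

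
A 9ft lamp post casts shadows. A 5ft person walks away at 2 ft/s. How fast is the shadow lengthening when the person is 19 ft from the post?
5/2 ft/s

By similar triangles: 9/(x+s) = 5/s
Solving: s = 5x/4
ds/dt = 5/4 · dx/dt = 5/4 · 2 = 5/2 ft/s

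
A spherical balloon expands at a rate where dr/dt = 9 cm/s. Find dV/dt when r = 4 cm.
576π cm³/s

V = (4/3)πr³
dV/dt = dV/dr · dr/dt = 4πr² · 9
At r = 4: dV/dt = 576π cm³/s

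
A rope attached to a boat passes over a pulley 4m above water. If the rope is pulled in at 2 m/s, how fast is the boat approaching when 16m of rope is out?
8√15/15 ≈ 2.066 m/s

rope² = x² + 4²
x = √(16² - 4²) = 4√15
dx/dt = (rope/x) · d(rope)/dt = (16/(4√15)) · (-2) = -8√15/15 m/s
The boat approaches at 8√15/15 ≈ 2.066 m/s.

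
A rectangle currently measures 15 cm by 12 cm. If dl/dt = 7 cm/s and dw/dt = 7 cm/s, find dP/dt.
28 cm/s

P = 2(l + w)
dP/dt = 2(dl/dt + dw/dt) = 2(7 + 7) = 28 cm/s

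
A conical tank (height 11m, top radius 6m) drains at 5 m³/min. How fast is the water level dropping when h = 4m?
605/(576π) ≈ 0.3343 m/min

r/h = 6/11, so r = (6/11)h
V = (1/3)πr²h = (1/3)π((6/11)h)²h = (12/121)πh³
dV/dh = (36/121)πh²
dh/dt = (dV/dt)/(dV/dh) = -5/((36/121)π·4²) = -605/(576π) m/min
The level is dropping at 605/(576π) ≈ 0.3343 m/min.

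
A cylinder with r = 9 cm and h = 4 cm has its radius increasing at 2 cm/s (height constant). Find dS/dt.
88π cm²/s

S = 2πrh + 2πr² (lateral + bases)
dS/dt = (2πh + 4πr)·dr/dt = (2π·4 + 4π·9)·2
= 88π cm²/s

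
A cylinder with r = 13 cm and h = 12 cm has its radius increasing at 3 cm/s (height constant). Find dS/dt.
228π cm²/s

S = 2πrh + 2πr² (lateral + bases)
dS/dt = (2πh + 4πr)·dr/dt = (2π·12 + 4π·13)·3
= 228π cm²/s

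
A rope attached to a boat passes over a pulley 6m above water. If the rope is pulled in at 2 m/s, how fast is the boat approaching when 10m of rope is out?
5/2 = 2.5 m/s

rope² = x² + 6²
x = √(10² - 6²) = 8
dx/dt = (rope/x) · d(rope)/dt = (10/8) · (-2) = -5/2 m/s
The boat approaches at 5/2 = 2.5 m/s.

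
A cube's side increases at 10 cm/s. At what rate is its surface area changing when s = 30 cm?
3600 cm²/s

A = 6s²
dA/dt = 12s · ds/dt = 12·30·10 = 3600 cm²/s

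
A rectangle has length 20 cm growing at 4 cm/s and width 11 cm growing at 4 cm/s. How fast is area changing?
124 cm²/s

A = lw
dA/dt = w·dl/dt + l·dw/dt = 11·4 + 20·4 = 124 cm²/s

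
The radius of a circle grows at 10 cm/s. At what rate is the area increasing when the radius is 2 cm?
40π cm²/s

A = πr²
dA/dt = 2πr · dr/dt = 2π(2)(10) = 40π cm²/s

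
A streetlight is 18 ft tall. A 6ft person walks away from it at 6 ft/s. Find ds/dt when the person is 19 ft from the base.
3 ft/s

By similar triangles: 18/(x+s) = 6/s
Solving: s = 6x/12
ds/dt = 6/12 · dx/dt = 1/2 · 6 = 3 ft/s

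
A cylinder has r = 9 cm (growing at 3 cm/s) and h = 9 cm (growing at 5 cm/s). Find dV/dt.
891π cm³/s

V = πr²h
dV/dt = 2πrh·dr/dt + πr²·dh/dt
= 2π(9)(9)(3) + π(9)²(5)
= 891π cm³/s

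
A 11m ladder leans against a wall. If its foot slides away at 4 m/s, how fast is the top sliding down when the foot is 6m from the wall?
24√85/85 ≈ 2.603 m/s

x² + y² = 11²
2x·dx/dt + 2y·dy/dt = 0
dy/dt = -x/y · dx/dt = -6/√85 · 4 = -24√85/85 m/s
The top is descending at 24√85/85 ≈ 2.603 m/s.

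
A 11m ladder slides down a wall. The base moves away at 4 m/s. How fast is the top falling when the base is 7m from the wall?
7√2/3 ≈ 3.3 m/s

x² + y² = 11²
2x·dx/dt + 2y·dy/dt = 0
dy/dt = -x/y · dx/dt = -7/(6√2) · 4 = -7√2/3 m/s
The top is descending at 7√2/3 ≈ 3.3 m/s.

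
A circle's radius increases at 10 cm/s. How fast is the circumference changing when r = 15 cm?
20π cm/s

C = 2πr
dC/dt = 2π · dr/dt = 2π · 10 = 20π cm/s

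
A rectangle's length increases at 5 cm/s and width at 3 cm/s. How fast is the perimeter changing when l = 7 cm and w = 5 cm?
16 cm/s

P = 2(l + w)
dP/dt = 2(dl/dt + dw/dt) = 2(5 + 3) = 16 cm/s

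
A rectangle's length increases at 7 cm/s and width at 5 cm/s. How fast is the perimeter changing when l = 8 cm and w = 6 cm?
24 cm/s

P = 2(l + w)
dP/dt = 2(dl/dt + dw/dt) = 2(7 + 5) = 24 cm/s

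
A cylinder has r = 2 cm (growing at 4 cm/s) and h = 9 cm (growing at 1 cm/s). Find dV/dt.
148π cm³/s

V = πr²h
dV/dt = 2πrh·dr/dt + πr²·dh/dt
= 2π(2)(9)(4) + π(2)²(1)
= 148π cm³/s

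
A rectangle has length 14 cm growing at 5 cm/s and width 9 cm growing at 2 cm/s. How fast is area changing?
73 cm²/s

A = lw
dA/dt = w·dl/dt + l·dw/dt = 9·5 + 14·2 = 73 cm²/s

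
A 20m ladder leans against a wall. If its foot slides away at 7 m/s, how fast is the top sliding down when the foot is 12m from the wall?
21/4 = 5.25 m/s

x² + y² = 20²
2x·dx/dt + 2y·dy/dt = 0
dy/dt = -x/y · dx/dt = -12/16 · 7 = -21/4 m/s
The top is descending at 21/4 = 5.25 m/s.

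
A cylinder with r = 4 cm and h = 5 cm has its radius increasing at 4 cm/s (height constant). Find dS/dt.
104π cm²/s

S = 2πrh + 2πr² (lateral + bases)
dS/dt = (2πh + 4πr)·dr/dt = (2π·5 + 4π·4)·4
= 104π cm²/s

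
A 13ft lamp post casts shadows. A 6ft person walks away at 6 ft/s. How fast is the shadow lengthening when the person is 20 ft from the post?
36/7 ft/s

By similar triangles: 13/(x+s) = 6/s
Solving: s = 6x/7
ds/dt = 6/7 · dx/dt = 6/7 · 6 = 36/7 ft/s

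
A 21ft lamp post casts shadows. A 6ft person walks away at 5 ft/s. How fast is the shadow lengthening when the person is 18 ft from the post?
2 ft/s

By similar triangles: 21/(x+s) = 6/s
Solving: s = 6x/15
ds/dt = 6/15 · dx/dt = 2/5 · 5 = 2 ft/s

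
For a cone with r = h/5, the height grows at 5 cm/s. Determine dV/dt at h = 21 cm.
441π/5 cm³/s

V = (1/3)π(h/5)²h = πh³/75
dV/dt = πh²/25 · 5
At h = 21: dV/dt = 441π/5 cm³/s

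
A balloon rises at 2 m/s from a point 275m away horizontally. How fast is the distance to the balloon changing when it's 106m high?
212√86861/86861 ≈ 0.7193 m/s

z² = 275² + y²
z = √(275² + 106²) = √86861
dz/dt = y/z · dy/dt = 106/√86861 · 2 = 212√86861/86861 ≈ 0.7193 m/s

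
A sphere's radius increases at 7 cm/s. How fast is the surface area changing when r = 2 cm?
112π cm²/s

S = 4πr²
dS/dt = dS/dr · dr/dt = 8πr · 7
At r = 2: dS/dt = 112π cm²/s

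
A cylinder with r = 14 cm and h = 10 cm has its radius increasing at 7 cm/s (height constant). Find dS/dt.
532π cm²/s

S = 2πrh + 2πr² (lateral + bases)
dS/dt = (2πh + 4πr)·dr/dt = (2π·10 + 4π·14)·7
= 532π cm²/s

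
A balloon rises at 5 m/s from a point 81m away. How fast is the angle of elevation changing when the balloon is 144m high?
0.014837 rad/s

tan(θ) = y/81
sec²(θ) · dθ/dt = (1/81) · dy/dt
dθ/dt = cos²(θ)/81 · 5 = 81/(81² + 144²) · 5
dθ/dt = 0.014837 rad/s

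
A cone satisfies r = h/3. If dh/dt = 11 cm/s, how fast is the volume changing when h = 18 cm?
396π cm³/s

V = (1/3)π(h/3)²h = πh³/27
dV/dt = πh²/9 · 11
At h = 18: dV/dt = 396π cm³/s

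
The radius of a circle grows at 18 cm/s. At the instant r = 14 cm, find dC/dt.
36π cm/s

C = 2πr
dC/dt = 2π · dr/dt = 2π · 18 = 36π cm/s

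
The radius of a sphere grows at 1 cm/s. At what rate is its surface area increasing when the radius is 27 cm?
216π cm²/s

S = 4πr²
dS/dt = dS/dr · dr/dt = 8πr · 1
At r = 27: dS/dt = 216π cm²/s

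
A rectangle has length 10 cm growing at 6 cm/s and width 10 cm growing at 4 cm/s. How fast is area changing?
100 cm²/s

A = lw
dA/dt = w·dl/dt + l·dw/dt = 10·6 + 10·4 = 100 cm²/s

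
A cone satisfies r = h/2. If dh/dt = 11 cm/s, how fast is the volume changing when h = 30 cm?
2475π cm³/s

V = (1/3)π(h/2)²h = πh³/12
dV/dt = πh²/4 · 11
At h = 30: dV/dt = 2475π cm³/s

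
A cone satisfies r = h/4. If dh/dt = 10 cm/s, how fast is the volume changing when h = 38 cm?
1805π/2 cm³/s

V = (1/3)π(h/4)²h = πh³/48
dV/dt = πh²/16 · 10
At h = 38: dV/dt = 1805π/2 cm³/s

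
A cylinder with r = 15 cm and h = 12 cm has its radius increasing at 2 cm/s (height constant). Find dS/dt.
168π cm²/s

S = 2πrh + 2πr² (lateral + bases)
dS/dt = (2πh + 4πr)·dr/dt = (2π·12 + 4π·15)·2
= 168π cm²/s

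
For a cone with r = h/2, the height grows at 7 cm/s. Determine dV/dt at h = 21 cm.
3087π/4 cm³/s

V = (1/3)π(h/2)²h = πh³/12
dV/dt = πh²/4 · 7
At h = 21: dV/dt = 3087π/4 cm³/s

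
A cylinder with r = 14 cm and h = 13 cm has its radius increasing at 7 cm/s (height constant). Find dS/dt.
574π cm²/s

S = 2πrh + 2πr² (lateral + bases)
dS/dt = (2πh + 4πr)·dr/dt = (2π·13 + 4π·14)·7
= 574π cm²/s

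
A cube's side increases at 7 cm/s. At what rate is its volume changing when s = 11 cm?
2541 cm³/s

V = s³
dV/dt = 3s² · ds/dt = 3·11²·7 = 2541 cm³/s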